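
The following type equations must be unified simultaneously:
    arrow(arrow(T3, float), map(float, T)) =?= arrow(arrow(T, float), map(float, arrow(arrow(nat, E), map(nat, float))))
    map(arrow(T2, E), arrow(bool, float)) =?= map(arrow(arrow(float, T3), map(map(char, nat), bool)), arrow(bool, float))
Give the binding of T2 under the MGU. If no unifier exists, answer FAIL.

arrow(float, arrow(arrow(nat, map(map(char, nat), bool)), map(nat, float)))

Decompose arrow/2: arrow(T3, float) =?= arrow(T, float),  map(float, T) =?= map(float, arrow(arrow(nat, E), map(nat, float))).
Decompose arrow/2: T3 =?= T,  float =?= float.
Bind T3 := T; substituting into the one remaining equation that mentions T3 gives: map(arrow(T2, E), arrow(bool, float)) =?= map(arrow(arrow(float, T), map(map(char, nat), bool)), arrow(bool, float)).
Delete trivial equation float =?= float.
Decompose map/2: float =?= float,  T =?= arrow(arrow(nat, E), map(nat, float)).
Delete trivial equation float =?= float.
Bind T := arrow(arrow(nat, E), map(nat, float)); substituting into the remaining equation gives: map(arrow(T2, E), arrow(bool, float)) =?= map(arrow(arrow(float, arrow(arrow(nat, E), map(nat, float))), map(map(char, nat), bool)), arrow(bool, float)). Substituting into the earlier binding gives T3 := arrow(arrow(nat, E), map(nat, float)).
Decompose map/2: arrow(T2, E) =?= arrow(arrow(float, arrow(arrow(nat, E), map(nat, float))), map(map(char, nat), bool)),  arrow(bool, float) =?= arrow(bool, float).
Decompose arrow/2: T2 =?= arrow(float, arrow(arrow(nat, E), map(nat, float))),  E =?= map(map(char, nat), bool).
Bind T2 := arrow(float, arrow(arrow(nat, E), map(nat, float))); no other remaining equation mentions T2.
Bind E := map(map(char, nat), bool); no other remaining equation mentions E. Substituting into the earlier bindings gives T3 := arrow(arrow(nat, map(map(char, nat), bool)), map(nat, float)), T := arrow(arrow(nat, map(map(char, nat), bool)), map(nat, float)), T2 := arrow(float, arrow(arrow(nat, map(map(char, nat), bool)), map(nat, float))).
Delete trivial equation arrow(bool, float) =?= arrow(bool, float).
MGU = { T3 -> arrow(arrow(nat, map(map(char, nat), bool)), map(nat, float)), T -> arrow(arrow(nat, map(map(char, nat), bool)), map(nat, float)), T2 -> arrow(float, arrow(arrow(nat, map(map(char, nat), bool)), map(nat, float))), E -> map(map(char, nat), bool) }, so T2 -> arrow(float, arrow(arrow(nat, map(map(char, nat), bool)), map(nat, float))).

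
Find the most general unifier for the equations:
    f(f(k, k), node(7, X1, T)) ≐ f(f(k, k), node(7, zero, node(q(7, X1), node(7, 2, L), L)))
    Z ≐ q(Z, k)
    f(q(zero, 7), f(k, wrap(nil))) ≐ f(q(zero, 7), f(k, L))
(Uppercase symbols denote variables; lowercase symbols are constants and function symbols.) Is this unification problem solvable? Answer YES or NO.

Decompose f/2: f(k, k) ≐ f(k, k),  node(7, X1, T) ≐ node(7, zero, node(q(7, X1), node(7, 2, L), L)).
Delete trivial equation f(k, k) ≐ f(k, k).
Decompose node/3: 7 ≐ 7,  X1 ≐ zero,  T ≐ node(q(7, X1), node(7, 2, L), L).
Delete trivial equation 7 ≐ 7.
Bind X1 := zero; substituting into the one remaining equation that mentions X1 gives: T ≐ node(q(7, zero), node(7, 2, L), L).
Bind T := node(q(7, zero), node(7, 2, L), L); no other remaining equation mentions T.
Occurs check fails: Z occurs in q(Z, k); the equation Z ≐ q(Z, k) has no finite solution.

NO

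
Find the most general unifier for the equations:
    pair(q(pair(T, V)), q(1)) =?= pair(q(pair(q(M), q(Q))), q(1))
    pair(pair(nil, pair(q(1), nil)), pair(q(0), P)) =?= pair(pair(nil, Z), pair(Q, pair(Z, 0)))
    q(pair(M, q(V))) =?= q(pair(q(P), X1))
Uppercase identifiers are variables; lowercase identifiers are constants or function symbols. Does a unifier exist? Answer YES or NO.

Decompose pair/2: q(pair(T, V)) =?= q(pair(q(M), q(Q))),  q(1) =?= q(1).
Decompose q/1: pair(T, V) =?= pair(q(M), q(Q)).
Decompose pair/2: T =?= q(M),  V =?= q(Q).
Bind T := q(M); no other remaining equation mentions T.
Bind V := q(Q); substituting into the one remaining equation that mentions V gives: q(pair(M, q(q(Q)))) =?= q(pair(q(P), X1)).
Delete trivial equation q(1) =?= q(1).
Decompose pair/2: pair(nil, pair(q(1), nil)) =?= pair(nil, Z),  pair(q(0), P) =?= pair(Q, pair(Z, 0)).
Decompose pair/2: nil =?= nil,  pair(q(1), nil) =?= Z.
Delete trivial equation nil =?= nil.
Bind Z := pair(q(1), nil); substituting into the one remaining equation that mentions Z gives: pair(q(0), P) =?= pair(Q, pair(pair(q(1), nil), 0)).
Decompose pair/2: q(0) =?= Q,  P =?= pair(pair(q(1), nil), 0).
Bind Q := q(0); substituting into the one remaining equation that mentions Q gives: q(pair(M, q(q(q(0))))) =?= q(pair(q(P), X1)). Substituting into the earlier binding gives V := q(q(0)).
Bind P := pair(pair(q(1), nil), 0); substituting into the remaining equation gives: q(pair(M, q(q(q(0))))) =?= q(pair(q(pair(pair(q(1), nil), 0)), X1)).
Decompose q/1: pair(M, q(q(q(0)))) =?= pair(q(pair(pair(q(1), nil), 0)), X1).
Decompose pair/2: M =?= q(pair(pair(q(1), nil), 0)),  q(q(q(0))) =?= X1.
Bind M := q(pair(pair(q(1), nil), 0)); no other remaining equation mentions M. Substituting into the earlier binding gives T := q(q(pair(pair(q(1), nil), 0))).
Bind X1 := q(q(q(0))).
No equations remain and no clash or occurs-check failure arose, so a unifier exists.

YES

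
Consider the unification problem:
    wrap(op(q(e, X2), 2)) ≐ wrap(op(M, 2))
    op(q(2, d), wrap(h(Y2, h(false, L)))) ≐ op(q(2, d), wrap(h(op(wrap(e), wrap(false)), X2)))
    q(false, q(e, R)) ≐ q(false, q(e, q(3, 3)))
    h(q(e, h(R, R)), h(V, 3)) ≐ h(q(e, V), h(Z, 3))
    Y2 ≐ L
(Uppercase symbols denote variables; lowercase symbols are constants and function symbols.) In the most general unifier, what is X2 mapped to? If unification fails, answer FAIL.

Decompose wrap/1: op(q(e, X2), 2) ≐ op(M, 2).
Decompose op/2: q(e, X2) ≐ M,  2 ≐ 2.
Bind M := q(e, X2); no other remaining equation mentions M.
Delete trivial equation 2 ≐ 2.
Decompose op/2: q(2, d) ≐ q(2, d),  wrap(h(Y2, h(false, L))) ≐ wrap(h(op(wrap(e), wrap(false)), X2)).
Delete trivial equation q(2, d) ≐ q(2, d).
Decompose wrap/1: h(Y2, h(false, L)) ≐ h(op(wrap(e), wrap(false)), X2).
Decompose h/2: Y2 ≐ op(wrap(e), wrap(false)),  h(false, L) ≐ X2.
Bind Y2 := op(wrap(e), wrap(false)); substituting into the one remaining equation that mentions Y2 gives: op(wrap(e), wrap(false)) ≐ L.
Bind X2 := h(false, L); no other remaining equation mentions X2. Substituting into the earlier binding gives M := q(e, h(false, L)).
Decompose q/2: false ≐ false,  q(e, R) ≐ q(e, q(3, 3)).
Delete trivial equation false ≐ false.
Decompose q/2: e ≐ e,  R ≐ q(3, 3).
Delete trivial equation e ≐ e.
Bind R := q(3, 3); substituting into the one remaining equation that mentions R gives: h(q(e, h(q(3, 3), q(3, 3))), h(V, 3)) ≐ h(q(e, V), h(Z, 3)).
Decompose h/2: q(e, h(q(3, 3), q(3, 3))) ≐ q(e, V),  h(V, 3) ≐ h(Z, 3).
Decompose q/2: e ≐ e,  h(q(3, 3), q(3, 3)) ≐ V.
Delete trivial equation e ≐ e.
Bind V := h(q(3, 3), q(3, 3)); substituting into the one remaining equation that mentions V gives: h(h(q(3, 3), q(3, 3)), 3) ≐ h(Z, 3).
Decompose h/2: h(q(3, 3), q(3, 3)) ≐ Z,  3 ≐ 3.
Bind Z := h(q(3, 3), q(3, 3)); no other remaining equation mentions Z.
Delete trivial equation 3 ≐ 3.
Bind L := op(wrap(e), wrap(false)). Substituting into the earlier bindings gives M := q(e, h(false, op(wrap(e), wrap(false)))), X2 := h(false, op(wrap(e), wrap(false))).
MGU = { M ↦ q(e, h(false, op(wrap(e), wrap(false)))), Y2 ↦ op(wrap(e), wrap(false)), X2 ↦ h(false, op(wrap(e), wrap(false))), R ↦ q(3, 3), V ↦ h(q(3, 3), q(3, 3)), Z ↦ h(q(3, 3), q(3, 3)), L ↦ op(wrap(e), wrap(false)) }, so X2 ↦ h(false, op(wrap(e), wrap(false))).

h(false, op(wrap(e), wrap(false)))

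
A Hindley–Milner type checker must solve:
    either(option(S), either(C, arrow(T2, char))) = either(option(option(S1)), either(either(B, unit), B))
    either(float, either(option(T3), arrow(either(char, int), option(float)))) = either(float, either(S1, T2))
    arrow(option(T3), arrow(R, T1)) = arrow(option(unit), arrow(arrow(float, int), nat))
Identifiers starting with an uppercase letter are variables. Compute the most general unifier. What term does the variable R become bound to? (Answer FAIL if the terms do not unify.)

Decompose either/2: option(S) = option(option(S1)),  either(C, arrow(T2, char)) = either(either(B, unit), B).
Decompose option/1: S = option(S1).
Bind S := option(S1); no other remaining equation mentions S.
Decompose either/2: C = either(B, unit),  arrow(T2, char) = B.
Bind C := either(B, unit); no other remaining equation mentions C.
Bind B := arrow(T2, char); no other remaining equation mentions B. Substituting into the earlier binding gives C := either(arrow(T2, char), unit).
Decompose either/2: float = float,  either(option(T3), arrow(either(char, int), option(float))) = either(S1, T2).
Delete trivial equation float = float.
Decompose either/2: option(T3) = S1,  arrow(either(char, int), option(float)) = T2.
Bind S1 := option(T3); no other remaining equation mentions S1. Substituting into the earlier binding gives S := option(option(T3)).
Bind T2 := arrow(either(char, int), option(float)); no other remaining equation mentions T2. Substituting into the earlier bindings gives C := either(arrow(arrow(either(char, int), option(float)), char), unit), B := arrow(arrow(either(char, int), option(float)), char).
Decompose arrow/2: option(T3) = option(unit),  arrow(R, T1) = arrow(arrow(float, int), nat).
Decompose option/1: T3 = unit.
Bind T3 := unit; no other remaining equation mentions T3. Substituting into the earlier bindings gives S := option(option(unit)), S1 := option(unit).
Decompose arrow/2: R = arrow(float, int),  T1 = nat.
Bind R := arrow(float, int); no other remaining equation mentions R.
Bind T1 := nat.
MGU = { S ↦ option(option(unit)), C ↦ either(arrow(arrow(either(char, int), option(float)), char), unit), B ↦ arrow(arrow(either(char, int), option(float)), char), S1 ↦ option(unit), T2 ↦ arrow(either(char, int), option(float)), T3 ↦ unit, R ↦ arrow(float, int), T1 ↦ nat }, so R ↦ arrow(float, int).

arrow(float, int)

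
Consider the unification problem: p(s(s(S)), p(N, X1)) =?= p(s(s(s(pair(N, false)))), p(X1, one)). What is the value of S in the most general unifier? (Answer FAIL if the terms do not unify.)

s(pair(one, false))

Decompose p/2: s(s(S)) =?= s(s(s(pair(N, false)))),  p(N, X1) =?= p(X1, one).
Decompose s/1: s(S) =?= s(s(pair(N, false))).
Decompose s/1: S =?= s(pair(N, false)).
Bind S := s(pair(N, false)); no other remaining equation mentions S.
Decompose p/2: N =?= X1,  X1 =?= one.
Bind N := X1; no other remaining equation mentions N. Substituting into the earlier binding gives S := s(pair(X1, false)).
Bind X1 := one. Substituting into the earlier bindings gives S := s(pair(one, false)), N := one.
MGU = { S ↦ s(pair(one, false)), N ↦ one, X1 ↦ one }, so S ↦ s(pair(one, false)).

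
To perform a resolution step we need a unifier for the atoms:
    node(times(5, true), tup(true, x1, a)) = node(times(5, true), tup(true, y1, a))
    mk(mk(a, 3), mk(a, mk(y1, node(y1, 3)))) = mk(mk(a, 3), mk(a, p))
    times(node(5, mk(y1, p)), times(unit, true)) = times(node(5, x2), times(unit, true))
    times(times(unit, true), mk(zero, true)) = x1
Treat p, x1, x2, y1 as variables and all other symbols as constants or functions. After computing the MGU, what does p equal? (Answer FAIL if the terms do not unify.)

mk(times(times(unit, true), mk(zero, true)), node(times(times(unit, true), mk(zero, true)), 3))

Decompose node/2: times(5, true) = times(5, true),  tup(true, x1, a) = tup(true, y1, a).
Delete trivial equation times(5, true) = times(5, true).
Decompose tup/3: true = true,  x1 = y1,  a = a.
Delete trivial equation true = true.
Bind x1 := y1; substituting into the one remaining equation that mentions x1 gives: times(times(unit, true), mk(zero, true)) = y1.
Delete trivial equation a = a.
Decompose mk/2: mk(a, 3) = mk(a, 3),  mk(a, mk(y1, node(y1, 3))) = mk(a, p).
Delete trivial equation mk(a, 3) = mk(a, 3).
Decompose mk/2: a = a,  mk(y1, node(y1, 3)) = p.
Delete trivial equation a = a.
Bind p := mk(y1, node(y1, 3)); substituting into the one remaining equation that mentions p gives: times(node(5, mk(y1, mk(y1, node(y1, 3)))), times(unit, true)) = times(node(5, x2), times(unit, true)).
Decompose times/2: node(5, mk(y1, mk(y1, node(y1, 3)))) = node(5, x2),  times(unit, true) = times(unit, true).
Decompose node/2: 5 = 5,  mk(y1, mk(y1, node(y1, 3))) = x2.
Delete trivial equation 5 = 5.
Bind x2 := mk(y1, mk(y1, node(y1, 3))); no other remaining equation mentions x2.
Delete trivial equation times(unit, true) = times(unit, true).
Bind y1 := times(times(unit, true), mk(zero, true)). Substituting into the earlier bindings gives x1 := times(times(unit, true), mk(zero, true)), p := mk(times(times(unit, true), mk(zero, true)), node(times(times(unit, true), mk(zero, true)), 3)), x2 := mk(times(times(unit, true), mk(zero, true)), mk(times(times(unit, true), mk(zero, true)), node(times(times(unit, true), mk(zero, true)), 3))).
MGU = { x1 ↦ times(times(unit, true), mk(zero, true)), p ↦ mk(times(times(unit, true), mk(zero, true)), node(times(times(unit, true), mk(zero, true)), 3)), x2 ↦ mk(times(times(unit, true), mk(zero, true)), mk(times(times(unit, true), mk(zero, true)), node(times(times(unit, true), mk(zero, true)), 3))), y1 ↦ times(times(unit, true), mk(zero, true)) }, so p ↦ mk(times(times(unit, true), mk(zero, true)), node(times(times(unit, true), mk(zero, true)), 3)).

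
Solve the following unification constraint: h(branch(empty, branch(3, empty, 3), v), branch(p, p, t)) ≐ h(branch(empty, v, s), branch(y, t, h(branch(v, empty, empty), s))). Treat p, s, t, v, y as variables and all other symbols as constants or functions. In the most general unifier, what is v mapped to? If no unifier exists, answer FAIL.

Decompose h/2: branch(empty, branch(3, empty, 3), v) ≐ branch(empty, v, s),  branch(p, p, t) ≐ branch(y, t, h(branch(v, empty, empty), s)).
Decompose branch/3: empty ≐ empty,  branch(3, empty, 3) ≐ v,  v ≐ s.
Delete trivial equation empty ≐ empty.
Bind v := branch(3, empty, 3); substituting into the remaining equations gives: branch(3, empty, 3) ≐ s,  branch(p, p, t) ≐ branch(y, t, h(branch(branch(3, empty, 3), empty, empty), s)).
Bind s := branch(3, empty, 3); substituting into the remaining equation gives: branch(p, p, t) ≐ branch(y, t, h(branch(branch(3, empty, 3), empty, empty), branch(3, empty, 3))).
Decompose branch/3: p ≐ y,  p ≐ t,  t ≐ h(branch(branch(3, empty, 3), empty, empty), branch(3, empty, 3)).
Bind p := y; substituting into the one remaining equation that mentions p gives: y ≐ t.
Bind y := t; no other remaining equation mentions y. Substituting into the earlier binding gives p := t.
Bind t := h(branch(branch(3, empty, 3), empty, empty), branch(3, empty, 3)). Substituting into the earlier bindings gives p := h(branch(branch(3, empty, 3), empty, empty), branch(3, empty, 3)), y := h(branch(branch(3, empty, 3), empty, empty), branch(3, empty, 3)).
MGU = { v -> branch(3, empty, 3), s -> branch(3, empty, 3), p -> h(branch(branch(3, empty, 3), empty, empty), branch(3, empty, 3)), y -> h(branch(branch(3, empty, 3), empty, empty), branch(3, empty, 3)), t -> h(branch(branch(3, empty, 3), empty, empty), branch(3, empty, 3)) }, so v -> branch(3, empty, 3).

branch(3, empty, 3)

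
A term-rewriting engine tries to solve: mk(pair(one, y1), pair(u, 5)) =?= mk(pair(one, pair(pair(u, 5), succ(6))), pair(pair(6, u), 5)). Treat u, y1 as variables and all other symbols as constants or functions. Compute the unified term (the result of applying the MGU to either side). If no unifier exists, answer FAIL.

Decompose mk/2: pair(one, y1) =?= pair(one, pair(pair(u, 5), succ(6))),  pair(u, 5) =?= pair(pair(6, u), 5).
Decompose pair/2: one =?= one,  y1 =?= pair(pair(u, 5), succ(6)).
Delete trivial equation one =?= one.
Bind y1 := pair(pair(u, 5), succ(6)); no other remaining equation mentions y1.
Decompose pair/2: u =?= pair(6, u),  5 =?= 5.
Occurs check fails: u occurs in pair(6, u); the equation u =?= pair(6, u) has no finite solution.

FAIL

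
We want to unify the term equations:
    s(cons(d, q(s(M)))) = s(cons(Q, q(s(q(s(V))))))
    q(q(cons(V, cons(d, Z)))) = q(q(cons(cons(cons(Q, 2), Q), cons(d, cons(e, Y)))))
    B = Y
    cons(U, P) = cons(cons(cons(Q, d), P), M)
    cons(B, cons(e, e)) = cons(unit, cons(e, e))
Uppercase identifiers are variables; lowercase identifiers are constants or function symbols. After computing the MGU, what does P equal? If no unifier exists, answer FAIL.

q(s(cons(cons(d, 2), d)))

Decompose s/1: cons(d, q(s(M))) = cons(Q, q(s(q(s(V))))).
Decompose cons/2: d = Q,  q(s(M)) = q(s(q(s(V)))).
Bind Q := d; substituting into the 2 remaining equations that mention Q gives: q(q(cons(V, cons(d, Z)))) = q(q(cons(cons(cons(d, 2), d), cons(d, cons(e, Y))))),  cons(U, P) = cons(cons(cons(d, d), P), M).
Decompose q/1: s(M) = s(q(s(V))).
Decompose s/1: M = q(s(V)).
Bind M := q(s(V)); substituting into the one remaining equation that mentions M gives: cons(U, P) = cons(cons(cons(d, d), P), q(s(V))).
Decompose q/1: q(cons(V, cons(d, Z))) = q(cons(cons(cons(d, 2), d), cons(d, cons(e, Y)))).
Decompose q/1: cons(V, cons(d, Z)) = cons(cons(cons(d, 2), d), cons(d, cons(e, Y))).
Decompose cons/2: V = cons(cons(d, 2), d),  cons(d, Z) = cons(d, cons(e, Y)).
Bind V := cons(cons(d, 2), d); substituting into the one remaining equation that mentions V gives: cons(U, P) = cons(cons(cons(d, d), P), q(s(cons(cons(d, 2), d)))). Substituting into the earlier binding gives M := q(s(cons(cons(d, 2), d))).
Decompose cons/2: d = d,  Z = cons(e, Y).
Delete trivial equation d = d.
Bind Z := cons(e, Y); no other remaining equation mentions Z.
Bind B := Y; substituting into the one remaining equation that mentions B gives: cons(Y, cons(e, e)) = cons(unit, cons(e, e)).
Decompose cons/2: U = cons(cons(d, d), P),  P = q(s(cons(cons(d, 2), d))).
Bind U := cons(cons(d, d), P); no other remaining equation mentions U.
Bind P := q(s(cons(cons(d, 2), d))); no other remaining equation mentions P. Substituting into the earlier binding gives U := cons(cons(d, d), q(s(cons(cons(d, 2), d)))).
Decompose cons/2: Y = unit,  cons(e, e) = cons(e, e).
Bind Y := unit; no other remaining equation mentions Y. Substituting into the earlier bindings gives Z := cons(e, unit), B := unit.
Delete trivial equation cons(e, e) = cons(e, e).
MGU = { Q := d, M := q(s(cons(cons(d, 2), d))), V := cons(cons(d, 2), d), Z := cons(e, unit), B := unit, U := cons(cons(d, d), q(s(cons(cons(d, 2), d)))), P := q(s(cons(cons(d, 2), d))), Y := unit }, so P := q(s(cons(cons(d, 2), d))).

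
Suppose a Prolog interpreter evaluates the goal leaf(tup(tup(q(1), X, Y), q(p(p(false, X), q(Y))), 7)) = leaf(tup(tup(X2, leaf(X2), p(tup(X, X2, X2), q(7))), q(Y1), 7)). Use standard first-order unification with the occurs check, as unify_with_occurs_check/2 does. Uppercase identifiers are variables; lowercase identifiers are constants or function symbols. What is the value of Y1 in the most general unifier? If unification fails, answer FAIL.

Decompose leaf/1: tup(tup(q(1), X, Y), q(p(p(false, X), q(Y))), 7) = tup(tup(X2, leaf(X2), p(tup(X, X2, X2), q(7))), q(Y1), 7).
Decompose tup/3: tup(q(1), X, Y) = tup(X2, leaf(X2), p(tup(X, X2, X2), q(7))),  q(p(p(false, X), q(Y))) = q(Y1),  7 = 7.
Decompose tup/3: q(1) = X2,  X = leaf(X2),  Y = p(tup(X, X2, X2), q(7)).
Bind X2 := q(1); substituting into the 2 remaining equations that mention X2 gives: X = leaf(q(1)),  Y = p(tup(X, q(1), q(1)), q(7)).
Bind X := leaf(q(1)); substituting into the 2 remaining equations that mention X gives: Y = p(tup(leaf(q(1)), q(1), q(1)), q(7)),  q(p(p(false, leaf(q(1))), q(Y))) = q(Y1).
Bind Y := p(tup(leaf(q(1)), q(1), q(1)), q(7)); substituting into the one remaining equation that mentions Y gives: q(p(p(false, leaf(q(1))), q(p(tup(leaf(q(1)), q(1), q(1)), q(7))))) = q(Y1).
Decompose q/1: p(p(false, leaf(q(1))), q(p(tup(leaf(q(1)), q(1), q(1)), q(7)))) = Y1.
Bind Y1 := p(p(false, leaf(q(1))), q(p(tup(leaf(q(1)), q(1), q(1)), q(7)))); no other remaining equation mentions Y1.
Delete trivial equation 7 = 7.
MGU = { X2 ↦ q(1), X ↦ leaf(q(1)), Y ↦ p(tup(leaf(q(1)), q(1), q(1)), q(7)), Y1 ↦ p(p(false, leaf(q(1))), q(p(tup(leaf(q(1)), q(1), q(1)), q(7)))) }, so Y1 ↦ p(p(false, leaf(q(1))), q(p(tup(leaf(q(1)), q(1), q(1)), q(7)))).

p(p(false, leaf(q(1))), q(p(tup(leaf(q(1)), q(1), q(1)), q(7))))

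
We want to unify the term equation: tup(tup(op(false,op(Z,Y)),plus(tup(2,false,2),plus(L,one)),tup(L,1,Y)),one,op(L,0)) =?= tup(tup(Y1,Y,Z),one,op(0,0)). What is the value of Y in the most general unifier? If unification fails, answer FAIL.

Decompose tup/3: tup(op(false,op(Z,Y)),plus(tup(2,false,2),plus(L,one)),tup(L,1,Y)) =?= tup(Y1,Y,Z),  one =?= one,  op(L,0) =?= op(0,0).
Decompose tup/3: op(false,op(Z,Y)) =?= Y1,  plus(tup(2,false,2),plus(L,one)) =?= Y,  tup(L,1,Y) =?= Z.
Bind Y1 := op(false,op(Z,Y)); no other remaining equation mentions Y1.
Bind Y := plus(tup(2,false,2),plus(L,one)); substituting into the one remaining equation that mentions Y gives: tup(L,1,plus(tup(2,false,2),plus(L,one))) =?= Z. Substituting into the earlier binding gives Y1 := op(false,op(Z,plus(tup(2,false,2),plus(L,one)))).
Bind Z := tup(L,1,plus(tup(2,false,2),plus(L,one))); no other remaining equation mentions Z. Substituting into the earlier binding gives Y1 := op(false,op(tup(L,1,plus(tup(2,false,2),plus(L,one))),plus(tup(2,false,2),plus(L,one)))).
Delete trivial equation one =?= one.
Decompose op/2: L =?= 0,  0 =?= 0.
Bind L := 0; no other remaining equation mentions L. Substituting into the earlier bindings gives Y1 := op(false,op(tup(0,1,plus(tup(2,false,2),plus(0,one))),plus(tup(2,false,2),plus(0,one)))), Y := plus(tup(2,false,2),plus(0,one)), Z := tup(0,1,plus(tup(2,false,2),plus(0,one))).
Delete trivial equation 0 =?= 0.
MGU = { Y1 ↦ op(false,op(tup(0,1,plus(tup(2,false,2),plus(0,one))),plus(tup(2,false,2),plus(0,one)))), Y ↦ plus(tup(2,false,2),plus(0,one)), Z ↦ tup(0,1,plus(tup(2,false,2),plus(0,one))), L ↦ 0 }, so Y ↦ plus(tup(2,false,2),plus(0,one)).

plus(tup(2,false,2),plus(0,one))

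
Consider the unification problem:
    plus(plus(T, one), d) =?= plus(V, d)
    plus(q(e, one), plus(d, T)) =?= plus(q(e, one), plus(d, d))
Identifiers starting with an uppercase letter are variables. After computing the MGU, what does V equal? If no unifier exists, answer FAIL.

plus(d, one)

Decompose plus/2: plus(T, one) =?= V,  d =?= d.
Bind V := plus(T, one); no other remaining equation mentions V.
Delete trivial equation d =?= d.
Decompose plus/2: q(e, one) =?= q(e, one),  plus(d, T) =?= plus(d, d).
Delete trivial equation q(e, one) =?= q(e, one).
Decompose plus/2: d =?= d,  T =?= d.
Delete trivial equation d =?= d.
Bind T := d. Substituting into the earlier binding gives V := plus(d, one).
MGU = { V -> plus(d, one), T -> d }, so V -> plus(d, one).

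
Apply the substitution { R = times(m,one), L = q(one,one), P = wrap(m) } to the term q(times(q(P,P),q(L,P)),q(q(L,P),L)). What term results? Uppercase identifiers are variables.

Replace each occurrence of L with q(one,one).
Replace each occurrence of P with wrap(m).
Result: q(times(q(wrap(m),wrap(m)),q(q(one,one),wrap(m))),q(q(q(one,one),wrap(m)),q(one,one))).

q(times(q(wrap(m),wrap(m)),q(q(one,one),wrap(m))),q(q(q(one,one),wrap(m)),q(one,one)))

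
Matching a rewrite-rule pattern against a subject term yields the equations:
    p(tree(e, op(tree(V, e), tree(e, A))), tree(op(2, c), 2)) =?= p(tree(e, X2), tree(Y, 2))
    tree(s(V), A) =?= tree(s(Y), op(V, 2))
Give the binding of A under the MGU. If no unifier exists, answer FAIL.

Decompose p/2: tree(e, op(tree(V, e), tree(e, A))) =?= tree(e, X2),  tree(op(2, c), 2) =?= tree(Y, 2).
Decompose tree/2: e =?= e,  op(tree(V, e), tree(e, A)) =?= X2.
Delete trivial equation e =?= e.
Bind X2 := op(tree(V, e), tree(e, A)); no other remaining equation mentions X2.
Decompose tree/2: op(2, c) =?= Y,  2 =?= 2.
Bind Y := op(2, c); substituting into the one remaining equation that mentions Y gives: tree(s(V), A) =?= tree(s(op(2, c)), op(V, 2)).
Delete trivial equation 2 =?= 2.
Decompose tree/2: s(V) =?= s(op(2, c)),  A =?= op(V, 2).
Decompose s/1: V =?= op(2, c).
Bind V := op(2, c); substituting into the remaining equation gives: A =?= op(op(2, c), 2). Substituting into the earlier binding gives X2 := op(tree(op(2, c), e), tree(e, A)).
Bind A := op(op(2, c), 2). Substituting into the earlier binding gives X2 := op(tree(op(2, c), e), tree(e, op(op(2, c), 2))).
MGU = { X2 ↦ op(tree(op(2, c), e), tree(e, op(op(2, c), 2))), Y ↦ op(2, c), V ↦ op(2, c), A ↦ op(op(2, c), 2) }, so A ↦ op(op(2, c), 2).

op(op(2, c), 2)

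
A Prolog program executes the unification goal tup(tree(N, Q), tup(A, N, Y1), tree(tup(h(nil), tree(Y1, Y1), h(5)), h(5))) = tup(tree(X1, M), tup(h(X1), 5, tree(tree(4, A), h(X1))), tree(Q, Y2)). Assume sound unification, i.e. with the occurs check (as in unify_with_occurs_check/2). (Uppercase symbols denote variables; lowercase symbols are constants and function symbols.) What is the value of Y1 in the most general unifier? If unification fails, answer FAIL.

Decompose tup/3: tree(N, Q) = tree(X1, M),  tup(A, N, Y1) = tup(h(X1), 5, tree(tree(4, A), h(X1))),  tree(tup(h(nil), tree(Y1, Y1), h(5)), h(5)) = tree(Q, Y2).
Decompose tree/2: N = X1,  Q = M.
Bind N := X1; substituting into the one remaining equation that mentions N gives: tup(A, X1, Y1) = tup(h(X1), 5, tree(tree(4, A), h(X1))).
Bind Q := M; substituting into the one remaining equation that mentions Q gives: tree(tup(h(nil), tree(Y1, Y1), h(5)), h(5)) = tree(M, Y2).
Decompose tup/3: A = h(X1),  X1 = 5,  Y1 = tree(tree(4, A), h(X1)).
Bind A := h(X1); substituting into the one remaining equation that mentions A gives: Y1 = tree(tree(4, h(X1)), h(X1)).
Bind X1 := 5; substituting into the one remaining equation that mentions X1 gives: Y1 = tree(tree(4, h(5)), h(5)). Substituting into the earlier bindings gives N := 5, A := h(5).
Bind Y1 := tree(tree(4, h(5)), h(5)); substituting into the remaining equation gives: tree(tup(h(nil), tree(tree(tree(4, h(5)), h(5)), tree(tree(4, h(5)), h(5))), h(5)), h(5)) = tree(M, Y2).
Decompose tree/2: tup(h(nil), tree(tree(tree(4, h(5)), h(5)), tree(tree(4, h(5)), h(5))), h(5)) = M,  h(5) = Y2.
Bind M := tup(h(nil), tree(tree(tree(4, h(5)), h(5)), tree(tree(4, h(5)), h(5))), h(5)); no other remaining equation mentions M. Substituting into the earlier binding gives Q := tup(h(nil), tree(tree(tree(4, h(5)), h(5)), tree(tree(4, h(5)), h(5))), h(5)).
Bind Y2 := h(5).
MGU = { N ↦ 5, Q ↦ tup(h(nil), tree(tree(tree(4, h(5)), h(5)), tree(tree(4, h(5)), h(5))), h(5)), A ↦ h(5), X1 ↦ 5, Y1 ↦ tree(tree(4, h(5)), h(5)), M ↦ tup(h(nil), tree(tree(tree(4, h(5)), h(5)), tree(tree(4, h(5)), h(5))), h(5)), Y2 ↦ h(5) }, so Y1 ↦ tree(tree(4, h(5)), h(5)).

tree(tree(4, h(5)), h(5))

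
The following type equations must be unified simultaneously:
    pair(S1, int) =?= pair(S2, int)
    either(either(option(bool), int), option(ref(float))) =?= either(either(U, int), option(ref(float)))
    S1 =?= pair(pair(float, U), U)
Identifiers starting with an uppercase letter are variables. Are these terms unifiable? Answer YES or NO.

Decompose pair/2: S1 =?= S2,  int =?= int.
Bind S1 := S2; substituting into the one remaining equation that mentions S1 gives: S2 =?= pair(pair(float, U), U).
Delete trivial equation int =?= int.
Decompose either/2: either(option(bool), int) =?= either(U, int),  option(ref(float)) =?= option(ref(float)).
Decompose either/2: option(bool) =?= U,  int =?= int.
Bind U := option(bool); substituting into the one remaining equation that mentions U gives: S2 =?= pair(pair(float, option(bool)), option(bool)).
Delete trivial equation int =?= int.
Delete trivial equation option(ref(float)) =?= option(ref(float)).
Bind S2 := pair(pair(float, option(bool)), option(bool)). Substituting into the earlier binding gives S1 := pair(pair(float, option(bool)), option(bool)).
No equations remain and no clash or occurs-check failure arose, so a unifier exists.

YES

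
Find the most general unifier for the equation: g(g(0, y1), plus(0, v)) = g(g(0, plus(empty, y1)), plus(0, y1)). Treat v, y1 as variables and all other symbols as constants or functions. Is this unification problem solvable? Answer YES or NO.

NO

Decompose g/2: g(0, y1) = g(0, plus(empty, y1)),  plus(0, v) = plus(0, y1).
Decompose g/2: 0 = 0,  y1 = plus(empty, y1).
Delete trivial equation 0 = 0.
Occurs check fails: y1 occurs in plus(empty, y1); the equation y1 = plus(empty, y1) has no finite solution.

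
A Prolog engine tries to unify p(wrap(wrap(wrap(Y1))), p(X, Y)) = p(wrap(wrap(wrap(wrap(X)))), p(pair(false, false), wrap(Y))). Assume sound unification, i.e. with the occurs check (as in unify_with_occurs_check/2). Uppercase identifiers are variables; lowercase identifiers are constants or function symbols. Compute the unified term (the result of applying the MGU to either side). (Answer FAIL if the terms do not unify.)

Decompose p/2: wrap(wrap(wrap(Y1))) = wrap(wrap(wrap(wrap(X)))),  p(X, Y) = p(pair(false, false), wrap(Y)).
Decompose wrap/1: wrap(wrap(Y1)) = wrap(wrap(wrap(X))).
Decompose wrap/1: wrap(Y1) = wrap(wrap(X)).
Decompose wrap/1: Y1 = wrap(X).
Bind Y1 := wrap(X); no other remaining equation mentions Y1.
Decompose p/2: X = pair(false, false),  Y = wrap(Y).
Bind X := pair(false, false); no other remaining equation mentions X. Substituting into the earlier binding gives Y1 := wrap(pair(false, false)).
Occurs check fails: Y occurs in wrap(Y); the equation Y = wrap(Y) has no finite solution.

FAIL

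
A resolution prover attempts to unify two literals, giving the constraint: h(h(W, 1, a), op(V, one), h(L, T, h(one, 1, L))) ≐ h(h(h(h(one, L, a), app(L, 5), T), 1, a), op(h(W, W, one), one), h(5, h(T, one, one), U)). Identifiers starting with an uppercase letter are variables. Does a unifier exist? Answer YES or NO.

NO

Decompose h/3: h(W, 1, a) ≐ h(h(h(one, L, a), app(L, 5), T), 1, a),  op(V, one) ≐ op(h(W, W, one), one),  h(L, T, h(one, 1, L)) ≐ h(5, h(T, one, one), U).
Decompose h/3: W ≐ h(h(one, L, a), app(L, 5), T),  1 ≐ 1,  a ≐ a.
Bind W := h(h(one, L, a), app(L, 5), T); substituting into the one remaining equation that mentions W gives: op(V, one) ≐ op(h(h(h(one, L, a), app(L, 5), T), h(h(one, L, a), app(L, 5), T), one), one).
Delete trivial equation 1 ≐ 1.
Delete trivial equation a ≐ a.
Decompose op/2: V ≐ h(h(h(one, L, a), app(L, 5), T), h(h(one, L, a), app(L, 5), T), one),  one ≐ one.
Bind V := h(h(h(one, L, a), app(L, 5), T), h(h(one, L, a), app(L, 5), T), one); no other remaining equation mentions V.
Delete trivial equation one ≐ one.
Decompose h/3: L ≐ 5,  T ≐ h(T, one, one),  h(one, 1, L) ≐ U.
Bind L := 5; substituting into the one remaining equation that mentions L gives: h(one, 1, 5) ≐ U. Substituting into the earlier bindings gives W := h(h(one, 5, a), app(5, 5), T), V := h(h(h(one, 5, a), app(5, 5), T), h(h(one, 5, a), app(5, 5), T), one).
Occurs check fails: T occurs in h(T, one, one); the equation T ≐ h(T, one, one) has no finite solution.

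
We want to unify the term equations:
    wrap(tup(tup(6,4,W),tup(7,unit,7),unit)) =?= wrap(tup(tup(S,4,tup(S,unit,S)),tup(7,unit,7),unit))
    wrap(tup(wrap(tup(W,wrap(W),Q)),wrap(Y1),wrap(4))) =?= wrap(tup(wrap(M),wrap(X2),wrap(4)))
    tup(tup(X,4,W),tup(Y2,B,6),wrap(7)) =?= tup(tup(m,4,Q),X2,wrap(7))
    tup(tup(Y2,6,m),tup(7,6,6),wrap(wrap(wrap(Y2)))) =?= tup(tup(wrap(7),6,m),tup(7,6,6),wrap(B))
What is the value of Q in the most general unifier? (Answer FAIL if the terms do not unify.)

tup(6,unit,6)

Decompose wrap/1: tup(tup(6,4,W),tup(7,unit,7),unit) =?= tup(tup(S,4,tup(S,unit,S)),tup(7,unit,7),unit).
Decompose tup/3: tup(6,4,W) =?= tup(S,4,tup(S,unit,S)),  tup(7,unit,7) =?= tup(7,unit,7),  unit =?= unit.
Decompose tup/3: 6 =?= S,  4 =?= 4,  W =?= tup(S,unit,S).
Bind S := 6; substituting into the one remaining equation that mentions S gives: W =?= tup(6,unit,6).
Delete trivial equation 4 =?= 4.
Bind W := tup(6,unit,6); substituting into the 2 remaining equations that mention W gives: wrap(tup(wrap(tup(tup(6,unit,6),wrap(tup(6,unit,6)),Q)),wrap(Y1),wrap(4))) =?= wrap(tup(wrap(M),wrap(X2),wrap(4))),  tup(tup(X,4,tup(6,unit,6)),tup(Y2,B,6),wrap(7)) =?= tup(tup(m,4,Q),X2,wrap(7)).
Delete trivial equation tup(7,unit,7) =?= tup(7,unit,7).
Delete trivial equation unit =?= unit.
Decompose wrap/1: tup(wrap(tup(tup(6,unit,6),wrap(tup(6,unit,6)),Q)),wrap(Y1),wrap(4)) =?= tup(wrap(M),wrap(X2),wrap(4)).
Decompose tup/3: wrap(tup(tup(6,unit,6),wrap(tup(6,unit,6)),Q)) =?= wrap(M),  wrap(Y1) =?= wrap(X2),  wrap(4) =?= wrap(4).
Decompose wrap/1: tup(tup(6,unit,6),wrap(tup(6,unit,6)),Q) =?= M.
Bind M := tup(tup(6,unit,6),wrap(tup(6,unit,6)),Q); no other remaining equation mentions M.
Decompose wrap/1: Y1 =?= X2.
Bind Y1 := X2; no other remaining equation mentions Y1.
Delete trivial equation wrap(4) =?= wrap(4).
Decompose tup/3: tup(X,4,tup(6,unit,6)) =?= tup(m,4,Q),  tup(Y2,B,6) =?= X2,  wrap(7) =?= wrap(7).
Decompose tup/3: X =?= m,  4 =?= 4,  tup(6,unit,6) =?= Q.
Bind X := m; no other remaining equation mentions X.
Delete trivial equation 4 =?= 4.
Bind Q := tup(6,unit,6); no other remaining equation mentions Q. Substituting into the earlier binding gives M := tup(tup(6,unit,6),wrap(tup(6,unit,6)),tup(6,unit,6)).
Bind X2 := tup(Y2,B,6); no other remaining equation mentions X2. Substituting into the earlier binding gives Y1 := tup(Y2,B,6).
Delete trivial equation wrap(7) =?= wrap(7).
Decompose tup/3: tup(Y2,6,m) =?= tup(wrap(7),6,m),  tup(7,6,6) =?= tup(7,6,6),  wrap(wrap(wrap(Y2))) =?= wrap(B).
Decompose tup/3: Y2 =?= wrap(7),  6 =?= 6,  m =?= m.
Bind Y2 := wrap(7); substituting into the one remaining equation that mentions Y2 gives: wrap(wrap(wrap(wrap(7)))) =?= wrap(B). Substituting into the earlier bindings gives Y1 := tup(wrap(7),B,6), X2 := tup(wrap(7),B,6).
Delete trivial equation 6 =?= 6.
Delete trivial equation m =?= m.
Delete trivial equation tup(7,6,6) =?= tup(7,6,6).
Decompose wrap/1: wrap(wrap(wrap(7))) =?= B.
Bind B := wrap(wrap(wrap(7))). Substituting into the earlier bindings gives Y1 := tup(wrap(7),wrap(wrap(wrap(7))),6), X2 := tup(wrap(7),wrap(wrap(wrap(7))),6).
MGU = { S -> 6, W -> tup(6,unit,6), M -> tup(tup(6,unit,6),wrap(tup(6,unit,6)),tup(6,unit,6)), Y1 -> tup(wrap(7),wrap(wrap(wrap(7))),6), X -> m, Q -> tup(6,unit,6), X2 -> tup(wrap(7),wrap(wrap(wrap(7))),6), Y2 -> wrap(7), B -> wrap(wrap(wrap(7))) }, so Q -> tup(6,unit,6).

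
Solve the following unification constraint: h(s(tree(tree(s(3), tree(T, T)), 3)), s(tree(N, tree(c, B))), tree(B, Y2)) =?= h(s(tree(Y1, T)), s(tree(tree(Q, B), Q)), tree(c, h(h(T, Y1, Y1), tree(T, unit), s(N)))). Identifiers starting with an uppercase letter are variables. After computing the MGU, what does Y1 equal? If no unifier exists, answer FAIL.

tree(s(3), tree(3, 3))

Decompose h/3: s(tree(tree(s(3), tree(T, T)), 3)) =?= s(tree(Y1, T)),  s(tree(N, tree(c, B))) =?= s(tree(tree(Q, B), Q)),  tree(B, Y2) =?= tree(c, h(h(T, Y1, Y1), tree(T, unit), s(N))).
Decompose s/1: tree(tree(s(3), tree(T, T)), 3) =?= tree(Y1, T).
Decompose tree/2: tree(s(3), tree(T, T)) =?= Y1,  3 =?= T.
Bind Y1 := tree(s(3), tree(T, T)); substituting into the one remaining equation that mentions Y1 gives: tree(B, Y2) =?= tree(c, h(h(T, tree(s(3), tree(T, T)), tree(s(3), tree(T, T))), tree(T, unit), s(N))).
Bind T := 3; substituting into the one remaining equation that mentions T gives: tree(B, Y2) =?= tree(c, h(h(3, tree(s(3), tree(3, 3)), tree(s(3), tree(3, 3))), tree(3, unit), s(N))). Substituting into the earlier binding gives Y1 := tree(s(3), tree(3, 3)).
Decompose s/1: tree(N, tree(c, B)) =?= tree(tree(Q, B), Q).
Decompose tree/2: N =?= tree(Q, B),  tree(c, B) =?= Q.
Bind N := tree(Q, B); substituting into the one remaining equation that mentions N gives: tree(B, Y2) =?= tree(c, h(h(3, tree(s(3), tree(3, 3)), tree(s(3), tree(3, 3))), tree(3, unit), s(tree(Q, B)))).
Bind Q := tree(c, B); substituting into the remaining equation gives: tree(B, Y2) =?= tree(c, h(h(3, tree(s(3), tree(3, 3)), tree(s(3), tree(3, 3))), tree(3, unit), s(tree(tree(c, B), B)))). Substituting into the earlier binding gives N := tree(tree(c, B), B).
Decompose tree/2: B =?= c,  Y2 =?= h(h(3, tree(s(3), tree(3, 3)), tree(s(3), tree(3, 3))), tree(3, unit), s(tree(tree(c, B), B))).
Bind B := c; substituting into the remaining equation gives: Y2 =?= h(h(3, tree(s(3), tree(3, 3)), tree(s(3), tree(3, 3))), tree(3, unit), s(tree(tree(c, c), c))). Substituting into the earlier bindings gives N := tree(tree(c, c), c), Q := tree(c, c).
Bind Y2 := h(h(3, tree(s(3), tree(3, 3)), tree(s(3), tree(3, 3))), tree(3, unit), s(tree(tree(c, c), c))).
MGU = { Y1 ↦ tree(s(3), tree(3, 3)), T ↦ 3, N ↦ tree(tree(c, c), c), Q ↦ tree(c, c), B ↦ c, Y2 ↦ h(h(3, tree(s(3), tree(3, 3)), tree(s(3), tree(3, 3))), tree(3, unit), s(tree(tree(c, c), c))) }, so Y1 ↦ tree(s(3), tree(3, 3)).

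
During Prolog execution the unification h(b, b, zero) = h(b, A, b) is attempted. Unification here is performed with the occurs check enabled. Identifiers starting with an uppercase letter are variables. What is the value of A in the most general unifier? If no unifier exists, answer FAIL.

Decompose h/3: b = b,  b = A,  zero = b.
Delete trivial equation b = b.
Bind A := b; no other remaining equation mentions A.
Clash: constants zero and b differ; no unifier exists.

FAIL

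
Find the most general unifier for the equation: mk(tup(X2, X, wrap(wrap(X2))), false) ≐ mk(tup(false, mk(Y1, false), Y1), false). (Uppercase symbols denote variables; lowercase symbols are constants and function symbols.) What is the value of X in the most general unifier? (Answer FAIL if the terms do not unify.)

Decompose mk/2: tup(X2, X, wrap(wrap(X2))) ≐ tup(false, mk(Y1, false), Y1),  false ≐ false.
Decompose tup/3: X2 ≐ false,  X ≐ mk(Y1, false),  wrap(wrap(X2)) ≐ Y1.
Bind X2 := false; substituting into the one remaining equation that mentions X2 gives: wrap(wrap(false)) ≐ Y1.
Bind X := mk(Y1, false); no other remaining equation mentions X.
Bind Y1 := wrap(wrap(false)); no other remaining equation mentions Y1. Substituting into the earlier binding gives X := mk(wrap(wrap(false)), false).
Delete trivial equation false ≐ false.
MGU = { X2 ↦ false, X ↦ mk(wrap(wrap(false)), false), Y1 ↦ wrap(wrap(false)) }, so X ↦ mk(wrap(wrap(false)), false).

mk(wrap(wrap(false)), false)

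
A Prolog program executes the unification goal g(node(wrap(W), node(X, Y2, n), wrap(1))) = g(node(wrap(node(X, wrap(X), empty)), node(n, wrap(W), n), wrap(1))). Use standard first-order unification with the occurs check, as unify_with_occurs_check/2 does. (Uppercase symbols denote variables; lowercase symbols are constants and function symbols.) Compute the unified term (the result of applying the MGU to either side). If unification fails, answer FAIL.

g(node(wrap(node(n, wrap(n), empty)), node(n, wrap(node(n, wrap(n), empty)), n), wrap(1)))

Decompose g/1: node(wrap(W), node(X, Y2, n), wrap(1)) = node(wrap(node(X, wrap(X), empty)), node(n, wrap(W), n), wrap(1)).
Decompose node/3: wrap(W) = wrap(node(X, wrap(X), empty)),  node(X, Y2, n) = node(n, wrap(W), n),  wrap(1) = wrap(1).
Decompose wrap/1: W = node(X, wrap(X), empty).
Bind W := node(X, wrap(X), empty); substituting into the one remaining equation that mentions W gives: node(X, Y2, n) = node(n, wrap(node(X, wrap(X), empty)), n).
Decompose node/3: X = n,  Y2 = wrap(node(X, wrap(X), empty)),  n = n.
Bind X := n; substituting into the one remaining equation that mentions X gives: Y2 = wrap(node(n, wrap(n), empty)). Substituting into the earlier binding gives W := node(n, wrap(n), empty).
Bind Y2 := wrap(node(n, wrap(n), empty)); no other remaining equation mentions Y2.
Delete trivial equation n = n.
Delete trivial equation wrap(1) = wrap(1).
Applying the MGU to either side gives g(node(wrap(node(n, wrap(n), empty)), node(n, wrap(node(n, wrap(n), empty)), n), wrap(1))).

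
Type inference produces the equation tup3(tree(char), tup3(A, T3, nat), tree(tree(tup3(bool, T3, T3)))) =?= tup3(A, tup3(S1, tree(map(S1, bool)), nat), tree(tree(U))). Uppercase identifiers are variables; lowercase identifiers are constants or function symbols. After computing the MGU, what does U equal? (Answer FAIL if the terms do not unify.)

tup3(bool, tree(map(tree(char), bool)), tree(map(tree(char), bool)))

Decompose tup3/3: tree(char) =?= A,  tup3(A, T3, nat) =?= tup3(S1, tree(map(S1, bool)), nat),  tree(tree(tup3(bool, T3, T3))) =?= tree(tree(U)).
Bind A := tree(char); substituting into the one remaining equation that mentions A gives: tup3(tree(char), T3, nat) =?= tup3(S1, tree(map(S1, bool)), nat).
Decompose tup3/3: tree(char) =?= S1,  T3 =?= tree(map(S1, bool)),  nat =?= nat.
Bind S1 := tree(char); substituting into the one remaining equation that mentions S1 gives: T3 =?= tree(map(tree(char), bool)).
Bind T3 := tree(map(tree(char), bool)); substituting into the one remaining equation that mentions T3 gives: tree(tree(tup3(bool, tree(map(tree(char), bool)), tree(map(tree(char), bool))))) =?= tree(tree(U)).
Delete trivial equation nat =?= nat.
Decompose tree/1: tree(tup3(bool, tree(map(tree(char), bool)), tree(map(tree(char), bool)))) =?= tree(U).
Decompose tree/1: tup3(bool, tree(map(tree(char), bool)), tree(map(tree(char), bool))) =?= U.
Bind U := tup3(bool, tree(map(tree(char), bool)), tree(map(tree(char), bool))).
MGU = { A -> tree(char), S1 -> tree(char), T3 -> tree(map(tree(char), bool)), U -> tup3(bool, tree(map(tree(char), bool)), tree(map(tree(char), bool))) }, so U -> tup3(bool, tree(map(tree(char), bool)), tree(map(tree(char), bool))).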